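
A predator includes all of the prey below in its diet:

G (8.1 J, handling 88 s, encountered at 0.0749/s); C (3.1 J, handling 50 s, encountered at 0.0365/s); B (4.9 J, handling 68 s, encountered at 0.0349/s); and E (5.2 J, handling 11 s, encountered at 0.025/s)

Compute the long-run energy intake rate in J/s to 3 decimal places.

0.085 J/s

Energy encountered per unit search time: 0.0749×8.1 + 0.0365×3.1 + 0.0349×4.9 + 0.025×5.2 = 1.021 J/s.
Handling time per unit search time: 0.0749×88 + 0.0365×50 + 0.0349×68 + 0.025×11 = 11.06.
Rate = 1.021/(1 + 11.06) = 0.08462 J/s.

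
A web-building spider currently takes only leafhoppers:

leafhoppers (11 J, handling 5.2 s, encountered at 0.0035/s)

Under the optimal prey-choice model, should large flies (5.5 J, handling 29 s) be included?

Current rate: (0.0035×11)/(1 + 0.0035×5.2) = 0.03781 J/s.
Profitability of large flies: 5.5/29 = 0.1897 J/s.
0.1897 > 0.03781, so adding large flies raises the average — include it.

Yes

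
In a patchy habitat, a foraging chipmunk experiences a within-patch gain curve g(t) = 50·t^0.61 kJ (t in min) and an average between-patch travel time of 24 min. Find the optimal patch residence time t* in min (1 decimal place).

37.5 min

By the marginal value theorem, leave when the instantaneous gain rate g'(t) equals the habitat-wide average g(t)/(T + t).
g'(t) = 0.61·50·t^-0.39. Setting 0.61·50·t^-0.39 = 50·t^0.61/(24+t) gives 0.61(24+t) = t, so 0.39·t = 0.61×24.
t* = 0.61×24/0.39 = 37.54 min.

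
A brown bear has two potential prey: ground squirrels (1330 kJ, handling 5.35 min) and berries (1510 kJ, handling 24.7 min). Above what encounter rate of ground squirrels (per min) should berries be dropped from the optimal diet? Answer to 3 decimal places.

Drop berries once their profitability E₂/h₂ falls below the rate achievable on ground squirrels alone: E₂/h₂ = λE₁/(1 + λh₁).
Solve for λ: λE₁h₂ = E₂(1 + λh₁) → λ(E₁h₂ − E₂h₁) = E₂ → λ = E₂/(E₁h₂ − E₂h₁).
λ = 1510/(1330×24.7 − 1510×5.35) = 1510/2.477e+04 = 0.06095 per min.

0.061 per min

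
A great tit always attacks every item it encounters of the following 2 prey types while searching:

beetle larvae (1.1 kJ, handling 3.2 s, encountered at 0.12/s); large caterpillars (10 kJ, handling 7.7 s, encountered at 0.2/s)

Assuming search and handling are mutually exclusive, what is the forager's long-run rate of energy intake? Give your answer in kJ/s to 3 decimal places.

0.729 kJ/s

R = Σλ_iE_i / (1 + Σλ_ih_i)
Numerator: 0.12×1.1 + 0.2×10 = 2.132
Denominator: 1 + 0.12×3.2 + 0.2×7.7 = 2.924
R = 2.132/2.924 = 0.7291 kJ/s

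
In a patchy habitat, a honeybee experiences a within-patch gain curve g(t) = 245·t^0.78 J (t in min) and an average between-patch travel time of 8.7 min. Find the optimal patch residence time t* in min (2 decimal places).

Maximise g(t)/(T+t): set derivative to zero → g'(t)(T+t) = g(t).
g'(t) = 0.78·245·t^-0.22. Setting 0.78·245·t^-0.22 = 245·t^0.78/(8.7+t) gives 0.78(8.7+t) = t, so 0.22·t = 0.78×8.7.
t* = 0.78×8.7/0.22 = 30.85 min.

30.85 min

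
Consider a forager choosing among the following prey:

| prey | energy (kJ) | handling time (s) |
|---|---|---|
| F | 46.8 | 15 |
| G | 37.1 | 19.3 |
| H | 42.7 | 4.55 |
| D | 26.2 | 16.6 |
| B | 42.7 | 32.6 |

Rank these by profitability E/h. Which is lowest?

Profitability E/h (kJ/s): F = 46.8/15 = 3.12, G = 37.1/19.3 = 1.92, H = 42.7/4.55 = 9.38, D = 26.2/16.6 = 1.58, B = 42.7/32.6 = 1.31.
Ranked: H > F > G > D > B.

B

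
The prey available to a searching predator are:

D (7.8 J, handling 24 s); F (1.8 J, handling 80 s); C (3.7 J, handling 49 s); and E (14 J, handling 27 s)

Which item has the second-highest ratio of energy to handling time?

In descending order of E/h:
E: 14/27 = 0.519 J/s
D: 7.8/24 = 0.325 J/s
C: 3.7/49 = 0.0755 J/s
F: 1.8/80 = 0.0225 J/s

D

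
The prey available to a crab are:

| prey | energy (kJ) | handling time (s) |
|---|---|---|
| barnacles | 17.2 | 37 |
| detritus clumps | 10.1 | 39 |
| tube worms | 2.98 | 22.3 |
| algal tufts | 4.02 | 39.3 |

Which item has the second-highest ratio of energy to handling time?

detritus clumps

In descending order of E/h:
barnacles: 17.2/37 = 0.465 kJ/s
detritus clumps: 10.1/39 = 0.259 kJ/s
tube worms: 2.98/22.3 = 0.134 kJ/s
algal tufts: 4.02/39.3 = 0.102 kJ/s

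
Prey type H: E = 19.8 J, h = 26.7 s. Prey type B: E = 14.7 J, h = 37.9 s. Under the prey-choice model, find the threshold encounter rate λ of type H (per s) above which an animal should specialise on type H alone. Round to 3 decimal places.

0.041 per s

The zero-one rule: include type B iff E₂/h₂ > λE₁/(1+λh₁). Equality gives the switch point.
λE₁h₂ = E₂ + λE₂h₁ ⇒ λ = E₂/(E₁h₂ − E₂h₁) = 14.7/(750.4 − 392.5) = 0.04107 per s.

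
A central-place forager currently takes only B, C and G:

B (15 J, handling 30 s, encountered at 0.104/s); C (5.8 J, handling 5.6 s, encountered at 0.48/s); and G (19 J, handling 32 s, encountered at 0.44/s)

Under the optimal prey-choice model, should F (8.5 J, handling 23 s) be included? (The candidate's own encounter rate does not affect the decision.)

No

Current rate: (0.104×15 + 0.48×5.8 + 0.44×19)/(1 + 0.104×30 + 0.48×5.6 + 0.44×32) = 0.6082 J/s.
F: E/h = 8.5/23 = 0.3696 J/s.
0.3696 < 0.6082, so adding F would lower the average — exclude it.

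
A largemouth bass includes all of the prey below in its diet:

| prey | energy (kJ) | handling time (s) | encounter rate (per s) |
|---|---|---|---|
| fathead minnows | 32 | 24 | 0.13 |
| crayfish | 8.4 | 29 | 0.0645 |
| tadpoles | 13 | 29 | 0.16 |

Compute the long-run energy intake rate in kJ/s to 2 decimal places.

R = Σλ_iE_i / (1 + Σλ_ih_i)
Numerator: 0.13×32 + 0.0645×8.4 + 0.16×13 = 6.782
Denominator: 1 + 0.13×24 + 0.0645×29 + 0.16×29 = 10.63
R = 6.782/10.63 = 0.638 kJ/s

0.64 kJ/s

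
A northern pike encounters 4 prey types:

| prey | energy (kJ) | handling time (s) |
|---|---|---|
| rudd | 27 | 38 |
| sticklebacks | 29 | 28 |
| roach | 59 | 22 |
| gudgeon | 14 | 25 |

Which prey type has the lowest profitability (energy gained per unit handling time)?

In descending order of E/h:
roach: 59/22 = 2.68 kJ/s
sticklebacks: 29/28 = 1.04 kJ/s
rudd: 27/38 = 0.711 kJ/s
gudgeon: 14/25 = 0.56 kJ/s

gudgeon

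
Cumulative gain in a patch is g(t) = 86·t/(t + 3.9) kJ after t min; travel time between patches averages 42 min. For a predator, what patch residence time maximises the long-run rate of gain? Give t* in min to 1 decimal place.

12.8 min

Maximise g(t)/(T+t): set derivative to zero → g'(t)(T+t) = g(t).
g'(t) = 86·3.9/(t + 3.9)². Setting 86·3.9/(t+3.9)² = 86t/[(t+3.9)(42+t)] gives 3.9(42+t) = t(t+3.9), so t² = 3.9×42 = 163.8.
t* = √163.8 = 12.8 min.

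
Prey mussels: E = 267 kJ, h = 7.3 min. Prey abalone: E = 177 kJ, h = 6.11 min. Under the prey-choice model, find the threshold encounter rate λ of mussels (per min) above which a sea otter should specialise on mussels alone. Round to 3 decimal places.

Drop abalone once their profitability E₂/h₂ falls below the rate achievable on mussels alone: E₂/h₂ = λE₁/(1 + λh₁).
Solve for λ: λE₁h₂ = E₂(1 + λh₁) → λ(E₁h₂ − E₂h₁) = E₂ → λ = E₂/(E₁h₂ − E₂h₁).
λ = 177/(267×6.11 − 177×7.3) = 177/339.3 = 0.5217 per min.

0.522 per min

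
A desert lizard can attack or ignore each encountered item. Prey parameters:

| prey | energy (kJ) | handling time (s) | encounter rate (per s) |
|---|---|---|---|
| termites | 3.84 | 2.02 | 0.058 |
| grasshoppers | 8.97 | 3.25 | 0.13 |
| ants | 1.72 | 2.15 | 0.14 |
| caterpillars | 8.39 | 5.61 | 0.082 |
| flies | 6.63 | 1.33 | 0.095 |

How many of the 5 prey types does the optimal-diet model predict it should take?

4

E/h in descending order: flies 4.98, grasshoppers 2.76, termites 1.9, caterpillars 1.5, ants 0.8 kJ/s. The optimal diet is the largest prefix of this list for which every included type satisfies E_i/h_i > R on the types above it.
Rate on top 1: 0.5592. grasshoppers: 2.76 > 0.5592 → include.
Rate on top 2: 1.16. termites: 1.9 > 1.16 → include.
Rate on top 3: 1.212. caterpillars: 1.5 > 1.212 → include.
Rate on top 4: 1.273. ants: 0.8 < 1.273 → exclude; stop.
Optimal diet: flies, grasshoppers, termites, caterpillars — 4 of 5 types.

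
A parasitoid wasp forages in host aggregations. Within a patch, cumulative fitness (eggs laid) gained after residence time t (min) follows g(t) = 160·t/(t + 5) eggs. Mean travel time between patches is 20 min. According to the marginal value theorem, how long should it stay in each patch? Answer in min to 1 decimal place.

10.0 min

Optimal t* satisfies g'(t*) = g(t*)/(T + t*).
g'(t) = 160·5/(t + 5)². Setting 160·5/(t+5)² = 160t/[(t+5)(20+t)] gives 5(20+t) = t(t+5), so t² = 5×20 = 100.
t* = √100 = 10 min.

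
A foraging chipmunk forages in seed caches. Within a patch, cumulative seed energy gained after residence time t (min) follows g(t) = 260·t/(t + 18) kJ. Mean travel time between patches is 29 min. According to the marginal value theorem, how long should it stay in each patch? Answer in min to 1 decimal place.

By the marginal value theorem, leave when the instantaneous gain rate g'(t) equals the habitat-wide average g(t)/(T + t).
g'(t) = 260·18/(t + 18)². Setting 260·18/(t+18)² = 260t/[(t+18)(29+t)] gives 18(29+t) = t(t+18), so t² = 18×29 = 522.
t* = √522 = 22.85 min.

22.8 min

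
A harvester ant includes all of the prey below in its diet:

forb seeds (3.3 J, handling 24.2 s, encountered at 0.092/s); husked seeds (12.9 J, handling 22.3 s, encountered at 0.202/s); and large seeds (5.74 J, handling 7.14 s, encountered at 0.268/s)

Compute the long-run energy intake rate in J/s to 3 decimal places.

Energy encountered per unit search time: 0.092×3.3 + 0.202×12.9 + 0.268×5.74 = 4.448 J/s.
Handling time per unit search time: 0.092×24.2 + 0.202×22.3 + 0.268×7.14 = 8.645.
Rate = 4.448/(1 + 8.645) = 0.4612 J/s.

0.461 J/s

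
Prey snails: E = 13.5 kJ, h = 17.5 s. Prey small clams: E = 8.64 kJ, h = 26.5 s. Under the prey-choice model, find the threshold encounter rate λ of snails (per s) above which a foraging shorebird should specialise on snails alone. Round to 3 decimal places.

0.042 per s

Drop small clams once their profitability E₂/h₂ falls below the rate achievable on snails alone: E₂/h₂ = λE₁/(1 + λh₁).
Solve for λ: λE₁h₂ = E₂(1 + λh₁) → λ(E₁h₂ − E₂h₁) = E₂ → λ = E₂/(E₁h₂ − E₂h₁).
λ = 8.64/(13.5×26.5 − 8.64×17.5) = 8.64/206.5 = 0.04183 per s.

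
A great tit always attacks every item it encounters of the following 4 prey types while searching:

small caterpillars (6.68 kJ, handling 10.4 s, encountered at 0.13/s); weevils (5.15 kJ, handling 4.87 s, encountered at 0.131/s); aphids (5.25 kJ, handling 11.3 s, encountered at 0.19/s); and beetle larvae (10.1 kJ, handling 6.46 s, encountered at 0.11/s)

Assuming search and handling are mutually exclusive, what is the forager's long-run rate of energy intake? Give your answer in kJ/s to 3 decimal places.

0.624 kJ/s

Energy encountered per unit search time: 0.13×6.68 + 0.131×5.15 + 0.19×5.25 + 0.11×10.1 = 3.652 kJ/s.
Handling time per unit search time: 0.13×10.4 + 0.131×4.87 + 0.19×11.3 + 0.11×6.46 = 4.848.
Rate = 3.652/(1 + 4.848) = 0.6245 kJ/s.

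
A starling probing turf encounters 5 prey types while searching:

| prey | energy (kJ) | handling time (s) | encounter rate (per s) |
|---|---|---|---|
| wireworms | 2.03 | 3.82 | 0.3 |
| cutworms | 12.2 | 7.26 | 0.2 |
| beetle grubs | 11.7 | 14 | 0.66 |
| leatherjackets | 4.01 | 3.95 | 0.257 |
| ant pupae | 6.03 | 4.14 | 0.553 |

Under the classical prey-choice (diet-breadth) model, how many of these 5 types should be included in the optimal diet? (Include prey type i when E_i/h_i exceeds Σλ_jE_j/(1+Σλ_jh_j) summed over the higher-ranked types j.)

2

Rank by E/h (kJ/s): cutworms 1.68, ant pupae 1.46, leatherjackets 1.02, beetle grubs 0.836, wireworms 0.531. Include each in turn until the next type's E/h falls below the running intake rate.
Rate on top 1: 0.9951. ant pupae: 1.46 > 0.9951 → include.
Rate on top 2: 1.218. leatherjackets: 1.02 < 1.218 → exclude; stop.
Optimal diet: cutworms, ant pupae — 2 of 5 types.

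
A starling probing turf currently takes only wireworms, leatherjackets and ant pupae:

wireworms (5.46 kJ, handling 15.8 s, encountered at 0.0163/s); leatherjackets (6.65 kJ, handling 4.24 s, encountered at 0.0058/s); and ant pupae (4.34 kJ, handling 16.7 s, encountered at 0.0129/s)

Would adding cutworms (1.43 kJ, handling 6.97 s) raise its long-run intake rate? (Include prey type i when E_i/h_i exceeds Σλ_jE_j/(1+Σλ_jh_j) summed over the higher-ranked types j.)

Intake rate on the current diet: R = (0.0163×5.46 + 0.0058×6.65 + 0.0129×4.34) / (1 + 0.0163×15.8 + 0.0058×4.24 + 0.0129×16.7) = 0.1836/1.498 = 0.1226 kJ/s.
Profitability of cutworms: 1.43/6.97 = 0.2052 kJ/s.
0.2052 > 0.1226, so adding cutworms raises the average — include it.

Yes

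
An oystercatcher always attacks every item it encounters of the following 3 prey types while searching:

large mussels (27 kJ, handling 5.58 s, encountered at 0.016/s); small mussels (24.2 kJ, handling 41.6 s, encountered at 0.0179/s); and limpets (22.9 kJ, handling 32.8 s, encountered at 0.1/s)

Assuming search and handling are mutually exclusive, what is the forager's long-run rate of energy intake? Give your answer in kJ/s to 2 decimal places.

Energy encountered per unit search time: 0.016×27 + 0.0179×24.2 + 0.1×22.9 = 3.155 kJ/s.
Handling time per unit search time: 0.016×5.58 + 0.0179×41.6 + 0.1×32.8 = 4.114.
Rate = 3.155/(1 + 4.114) = 0.617 kJ/s.

0.62 kJ/s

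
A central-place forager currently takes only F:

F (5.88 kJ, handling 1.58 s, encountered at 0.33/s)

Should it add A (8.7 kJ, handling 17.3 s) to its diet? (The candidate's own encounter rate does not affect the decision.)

No

Intake rate on the current diet: R = (0.33×5.88) / (1 + 0.33×1.58) = 1.94/1.521 = 1.275 kJ/s.
Profitability of A: 8.7/17.3 = 0.5029 kJ/s.
Since 0.5029 < R, time spent handling A is better spent searching.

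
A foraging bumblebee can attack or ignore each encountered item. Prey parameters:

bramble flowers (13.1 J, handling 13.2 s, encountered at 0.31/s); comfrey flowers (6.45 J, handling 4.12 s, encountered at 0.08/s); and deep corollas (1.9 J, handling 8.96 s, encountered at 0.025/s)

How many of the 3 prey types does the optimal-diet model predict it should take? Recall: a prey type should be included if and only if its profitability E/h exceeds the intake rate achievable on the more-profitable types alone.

2

Profitabilities (E/h, J/s): comfrey flowers 1.57, bramble flowers 0.992, deep corollas 0.212. Add prey in this order while the next type's profitability exceeds the intake rate on those already taken.
Rate on top 1: 0.3881. bramble flowers: 0.992 > 0.3881 → include.
Rate on top 2: 0.8442. deep corollas: 0.212 < 0.8442 → exclude; stop.
Optimal diet: comfrey flowers, bramble flowers — 2 of 3 types.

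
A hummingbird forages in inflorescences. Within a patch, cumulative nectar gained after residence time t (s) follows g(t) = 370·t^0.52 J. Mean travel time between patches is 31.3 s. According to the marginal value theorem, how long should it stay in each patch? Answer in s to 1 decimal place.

33.9 s

Optimal t* satisfies g'(t*) = g(t*)/(T + t*).
g'(t) = 0.52·370·t^-0.48. Setting 0.52·370·t^-0.48 = 370·t^0.52/(31.3+t) gives 0.52(31.3+t) = t, so 0.48·t = 0.52×31.3.
t* = 0.52×31.3/0.48 = 33.91 s.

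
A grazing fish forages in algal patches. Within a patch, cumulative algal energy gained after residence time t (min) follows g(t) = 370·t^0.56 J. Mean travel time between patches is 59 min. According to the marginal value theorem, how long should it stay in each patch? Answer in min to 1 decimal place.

Optimal t* satisfies g'(t*) = g(t*)/(T + t*).
g'(t) = 0.56·370·t^-0.44. Setting 0.56·370·t^-0.44 = 370·t^0.56/(59+t) gives 0.56(59+t) = t, so 0.44·t = 0.56×59.
t* = 0.56×59/0.44 = 75.09 min.

75.1 min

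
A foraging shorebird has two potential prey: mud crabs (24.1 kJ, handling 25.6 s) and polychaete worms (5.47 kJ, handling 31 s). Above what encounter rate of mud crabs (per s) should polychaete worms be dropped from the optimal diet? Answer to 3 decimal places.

0.009 per s

The zero-one rule: include polychaete worms iff E₂/h₂ > λE₁/(1+λh₁). Equality gives the switch point.
λE₁h₂ = E₂ + λE₂h₁ ⇒ λ = E₂/(E₁h₂ − E₂h₁) = 5.47/(747.1 − 140) = 0.009011 per s.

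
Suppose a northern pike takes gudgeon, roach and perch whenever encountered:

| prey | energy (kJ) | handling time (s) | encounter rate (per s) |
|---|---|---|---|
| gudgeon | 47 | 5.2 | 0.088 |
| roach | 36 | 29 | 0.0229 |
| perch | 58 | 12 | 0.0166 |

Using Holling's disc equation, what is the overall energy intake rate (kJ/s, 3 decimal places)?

R = (0.088×47 + 0.0229×36 + 0.0166×58) / (1 + 0.088×5.2 + 0.0229×29 + 0.0166×12) = 5.923/2.321 = 2.552 kJ/s.

2.552 kJ/s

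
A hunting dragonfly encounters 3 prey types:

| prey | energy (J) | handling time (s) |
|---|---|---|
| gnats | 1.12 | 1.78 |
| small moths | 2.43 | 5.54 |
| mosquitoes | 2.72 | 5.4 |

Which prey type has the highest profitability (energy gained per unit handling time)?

In descending order of E/h:
gnats: 1.12/1.78 = 0.629 J/s
mosquitoes: 2.72/5.4 = 0.504 J/s
small moths: 2.43/5.54 = 0.439 J/s

gnats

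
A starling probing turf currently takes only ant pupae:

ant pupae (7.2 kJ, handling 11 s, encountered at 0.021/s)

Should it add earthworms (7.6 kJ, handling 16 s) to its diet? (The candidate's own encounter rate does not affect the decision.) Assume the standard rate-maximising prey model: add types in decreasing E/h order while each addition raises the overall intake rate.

On ant pupae alone, R = ΣλE/(1+Σλh) = 0.1512/1.231 = 0.1228 kJ/s.
earthworms: E/h = 7.6/16 = 0.475 kJ/s.
0.475 > 0.1228, so adding earthworms raises the average — include it.

Yes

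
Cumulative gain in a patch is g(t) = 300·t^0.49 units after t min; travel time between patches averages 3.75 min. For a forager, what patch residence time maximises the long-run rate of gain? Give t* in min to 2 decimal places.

3.60 min

By the marginal value theorem, leave when the instantaneous gain rate g'(t) equals the habitat-wide average g(t)/(T + t).
g'(t) = 0.49·300·t^-0.51. Setting 0.49·300·t^-0.51 = 300·t^0.49/(3.75+t) gives 0.49(3.75+t) = t, so 0.51·t = 0.49×3.75.
t* = 0.49×3.75/0.51 = 3.603 min.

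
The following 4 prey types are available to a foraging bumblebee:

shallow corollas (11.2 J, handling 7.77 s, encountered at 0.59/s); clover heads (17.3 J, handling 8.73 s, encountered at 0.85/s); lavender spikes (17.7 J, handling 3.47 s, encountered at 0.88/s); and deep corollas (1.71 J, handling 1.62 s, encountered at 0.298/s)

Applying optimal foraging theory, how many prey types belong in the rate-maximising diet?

1

Profitabilities (E/h, J/s): lavender spikes 5.1, clover heads 1.98, shallow corollas 1.44, deep corollas 1.06. Add prey in this order while the next type's profitability exceeds the intake rate on those already taken.
Rate on top 1: 3.843. clover heads: 1.98 < 3.843 → exclude; stop.
Optimal diet: lavender spikes — 1 of 4 types.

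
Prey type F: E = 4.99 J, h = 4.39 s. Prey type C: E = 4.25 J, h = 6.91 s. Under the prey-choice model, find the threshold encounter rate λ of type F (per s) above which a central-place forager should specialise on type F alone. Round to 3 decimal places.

At the threshold, the rate on type F alone equals the profitability of type C: λ·4.99/(1 + λ·4.39) = 4.25/6.91 = 0.6151.
Rearranging, λ(4.99 − 0.6151×4.39) = 0.6151, so λ = 0.6151/2.29 = 0.2686 per s.

0.269 per s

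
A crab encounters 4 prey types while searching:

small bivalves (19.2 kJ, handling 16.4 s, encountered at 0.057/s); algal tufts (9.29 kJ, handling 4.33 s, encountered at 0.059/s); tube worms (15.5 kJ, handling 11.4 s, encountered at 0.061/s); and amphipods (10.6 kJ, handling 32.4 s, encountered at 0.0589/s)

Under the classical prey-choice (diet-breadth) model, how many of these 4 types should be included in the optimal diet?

3

Rank by E/h (kJ/s): algal tufts 2.15, tube worms 1.36, small bivalves 1.17, amphipods 0.327. Include each in turn until the next type's E/h falls below the running intake rate.
Rate on top 1: 0.4366. tube worms: 1.36 > 0.4366 → include.
Rate on top 2: 0.7656. small bivalves: 1.17 > 0.7656 → include.
Rate on top 3: 0.8968. amphipods: 0.327 < 0.8968 → exclude; stop.
Optimal diet: algal tufts, tube worms, small bivalves — 3 of 4 types.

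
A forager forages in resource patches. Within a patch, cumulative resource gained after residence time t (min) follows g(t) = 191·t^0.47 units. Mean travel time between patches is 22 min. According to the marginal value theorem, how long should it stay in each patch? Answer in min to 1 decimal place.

19.5 min

Maximise g(t)/(T+t): set derivative to zero → g'(t)(T+t) = g(t).
g'(t) = 0.47·191·t^-0.53. Setting 0.47·191·t^-0.53 = 191·t^0.47/(22+t) gives 0.47(22+t) = t, so 0.53·t = 0.47×22.
t* = 0.47×22/0.53 = 19.51 min.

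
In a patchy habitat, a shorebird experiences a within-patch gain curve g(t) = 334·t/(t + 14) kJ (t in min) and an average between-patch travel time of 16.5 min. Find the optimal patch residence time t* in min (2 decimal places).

15.20 min

Optimal t* satisfies g'(t*) = g(t*)/(T + t*).
g'(t) = 334·14/(t + 14)². Setting 334·14/(t+14)² = 334t/[(t+14)(16.5+t)] gives 14(16.5+t) = t(t+14), so t² = 14×16.5 = 231.
t* = √231 = 15.2 min.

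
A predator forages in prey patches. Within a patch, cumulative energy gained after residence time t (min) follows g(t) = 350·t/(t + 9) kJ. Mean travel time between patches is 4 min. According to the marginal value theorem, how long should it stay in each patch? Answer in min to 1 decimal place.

6.0 min

Optimal t* satisfies g'(t*) = g(t*)/(T + t*).
g'(t) = 350·9/(t + 9)². Setting 350·9/(t+9)² = 350t/[(t+9)(4+t)] gives 9(4+t) = t(t+9), so t² = 9×4 = 36.
t* = √36 = 6 min.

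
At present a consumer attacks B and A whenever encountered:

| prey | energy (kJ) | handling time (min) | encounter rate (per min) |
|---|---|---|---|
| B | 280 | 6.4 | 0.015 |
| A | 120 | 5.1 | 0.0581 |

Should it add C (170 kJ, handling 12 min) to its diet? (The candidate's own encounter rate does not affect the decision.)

Intake rate on the current diet: R = (0.015×280 + 0.0581×120) / (1 + 0.015×6.4 + 0.0581×5.1) = 11.17/1.392 = 8.024 kJ/min.
C: E/h = 170/12 = 14.17 kJ/min.
Since 14.17 > R, including C increases the long-run rate.

Yes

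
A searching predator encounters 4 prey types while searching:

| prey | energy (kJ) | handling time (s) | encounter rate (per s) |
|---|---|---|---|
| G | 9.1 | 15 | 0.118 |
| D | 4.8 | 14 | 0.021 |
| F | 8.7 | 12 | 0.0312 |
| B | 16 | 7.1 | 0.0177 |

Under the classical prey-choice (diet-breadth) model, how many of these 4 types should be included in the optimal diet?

3

Rank by E/h (kJ/s): B 2.25, F 0.725, G 0.607, D 0.343. Include each in turn until the next type's E/h falls below the running intake rate.
Rate on top 1: 0.2516. F: 0.725 > 0.2516 → include.
Rate on top 2: 0.3697. G: 0.607 > 0.3697 → include.
Rate on top 3: 0.498. D: 0.343 < 0.498 → exclude; stop.
Optimal diet: B, F, G — 3 of 4 types.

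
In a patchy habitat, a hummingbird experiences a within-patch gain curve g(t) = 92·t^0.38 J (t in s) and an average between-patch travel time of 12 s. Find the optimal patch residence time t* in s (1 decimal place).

Optimal t* satisfies g'(t*) = g(t*)/(T + t*).
g'(t) = 0.38·92·t^-0.62. Setting 0.38·92·t^-0.62 = 92·t^0.38/(12+t) gives 0.38(12+t) = t, so 0.62·t = 0.38×12.
t* = 0.38×12/0.62 = 7.355 s.

7.4 s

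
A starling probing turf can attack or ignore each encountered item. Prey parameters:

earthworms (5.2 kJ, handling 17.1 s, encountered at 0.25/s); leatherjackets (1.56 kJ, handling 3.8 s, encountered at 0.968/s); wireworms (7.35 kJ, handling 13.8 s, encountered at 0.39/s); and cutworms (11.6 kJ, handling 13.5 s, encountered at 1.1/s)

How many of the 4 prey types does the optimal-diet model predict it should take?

Rank by E/h (kJ/s): cutworms 0.859, wireworms 0.533, leatherjackets 0.411, earthworms 0.304. Include each in turn until the next type's E/h falls below the running intake rate.
Rate on top 1: 0.805. wireworms: 0.533 < 0.805 → exclude; stop.
Optimal diet: cutworms — 1 of 4 types.

1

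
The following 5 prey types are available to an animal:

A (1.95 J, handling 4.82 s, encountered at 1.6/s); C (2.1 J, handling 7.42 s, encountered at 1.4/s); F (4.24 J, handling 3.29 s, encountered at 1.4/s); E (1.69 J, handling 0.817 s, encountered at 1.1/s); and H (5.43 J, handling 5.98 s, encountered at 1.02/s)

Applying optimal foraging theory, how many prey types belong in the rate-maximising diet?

2

E/h in descending order: E 2.07, F 1.29, H 0.908, A 0.405, C 0.283 J/s. The optimal diet is the largest prefix of this list for which every included type satisfies E_i/h_i > R on the types above it.
Rate on top 1: 0.9791. F: 1.29 > 0.9791 → include.
Rate on top 2: 1.198. H: 0.908 < 1.198 → exclude; stop.
Optimal diet: E, F — 2 of 5 types.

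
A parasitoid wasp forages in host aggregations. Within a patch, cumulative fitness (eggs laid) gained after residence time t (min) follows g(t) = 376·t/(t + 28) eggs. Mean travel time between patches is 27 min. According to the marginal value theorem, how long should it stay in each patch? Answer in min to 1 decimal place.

Maximise g(t)/(T+t): set derivative to zero → g'(t)(T+t) = g(t).
g'(t) = 376·28/(t + 28)². Setting 376·28/(t+28)² = 376t/[(t+28)(27+t)] gives 28(27+t) = t(t+28), so t² = 28×27 = 756.
t* = √756 = 27.5 min.

27.5 min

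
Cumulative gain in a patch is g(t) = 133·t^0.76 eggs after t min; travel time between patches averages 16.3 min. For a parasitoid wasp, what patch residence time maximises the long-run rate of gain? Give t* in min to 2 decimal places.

51.62 min

Maximise g(t)/(T+t): set derivative to zero → g'(t)(T+t) = g(t).
g'(t) = 0.76·133·t^-0.24. Setting 0.76·133·t^-0.24 = 133·t^0.76/(16.3+t) gives 0.76(16.3+t) = t, so 0.24·t = 0.76×16.3.
t* = 0.76×16.3/0.24 = 51.62 min.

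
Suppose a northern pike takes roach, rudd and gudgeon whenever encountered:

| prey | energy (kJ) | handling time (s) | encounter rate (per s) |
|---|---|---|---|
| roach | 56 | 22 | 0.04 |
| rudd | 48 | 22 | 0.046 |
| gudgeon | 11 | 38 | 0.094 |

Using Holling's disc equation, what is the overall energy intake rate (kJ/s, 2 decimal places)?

Energy encountered per unit search time: 0.04×56 + 0.046×48 + 0.094×11 = 5.482 kJ/s.
Handling time per unit search time: 0.04×22 + 0.046×22 + 0.094×38 = 5.464.
Rate = 5.482/(1 + 5.464) = 0.8481 kJ/s.

0.85 kJ/s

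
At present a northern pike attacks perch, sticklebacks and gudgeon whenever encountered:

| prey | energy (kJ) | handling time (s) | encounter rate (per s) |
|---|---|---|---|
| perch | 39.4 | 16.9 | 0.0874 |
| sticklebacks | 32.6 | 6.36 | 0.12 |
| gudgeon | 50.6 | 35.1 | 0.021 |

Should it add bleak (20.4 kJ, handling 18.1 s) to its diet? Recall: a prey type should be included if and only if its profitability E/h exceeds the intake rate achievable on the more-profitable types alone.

On perch, sticklebacks and gudgeon alone, R = ΣλE/(1+Σλh) = 8.418/3.977 = 2.117 kJ/s.
Profitability of bleak: 20.4/18.1 = 1.127 kJ/s.
1.127 < 2.117, so adding bleak would lower the average — exclude it.

No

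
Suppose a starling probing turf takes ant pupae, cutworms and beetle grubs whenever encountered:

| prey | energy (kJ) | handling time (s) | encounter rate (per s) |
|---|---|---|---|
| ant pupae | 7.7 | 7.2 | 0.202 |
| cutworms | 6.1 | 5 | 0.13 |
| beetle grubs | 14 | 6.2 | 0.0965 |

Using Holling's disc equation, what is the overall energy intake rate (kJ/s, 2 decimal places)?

R = Σλ_iE_i / (1 + Σλ_ih_i)
Numerator: 0.202×7.7 + 0.13×6.1 + 0.0965×14 = 3.699
Denominator: 1 + 0.202×7.2 + 0.13×5 + 0.0965×6.2 = 3.703
R = 3.699/3.703 = 0.9991 kJ/s

1.00 kJ/s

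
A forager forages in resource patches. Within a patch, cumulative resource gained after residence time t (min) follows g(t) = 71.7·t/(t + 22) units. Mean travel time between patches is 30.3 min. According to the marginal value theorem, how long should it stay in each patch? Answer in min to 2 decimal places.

25.82 min

By the marginal value theorem, leave when the instantaneous gain rate g'(t) equals the habitat-wide average g(t)/(T + t).
g'(t) = 71.7·22/(t + 22)². Setting 71.7·22/(t+22)² = 71.7t/[(t+22)(30.3+t)] gives 22(30.3+t) = t(t+22), so t² = 22×30.3 = 666.6.
t* = √666.6 = 25.82 min.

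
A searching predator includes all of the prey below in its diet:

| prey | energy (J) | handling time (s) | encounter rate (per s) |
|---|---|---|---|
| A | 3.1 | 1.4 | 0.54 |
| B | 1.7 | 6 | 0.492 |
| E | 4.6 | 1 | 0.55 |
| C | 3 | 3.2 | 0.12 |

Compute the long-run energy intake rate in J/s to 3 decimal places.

R = Σλ_iE_i / (1 + Σλ_ih_i)
Numerator: 0.54×3.1 + 0.492×1.7 + 0.55×4.6 + 0.12×3 = 5.4
Denominator: 1 + 0.54×1.4 + 0.492×6 + 0.55×1 + 0.12×3.2 = 5.642
R = 5.4/5.642 = 0.9572 J/s

0.957 J/s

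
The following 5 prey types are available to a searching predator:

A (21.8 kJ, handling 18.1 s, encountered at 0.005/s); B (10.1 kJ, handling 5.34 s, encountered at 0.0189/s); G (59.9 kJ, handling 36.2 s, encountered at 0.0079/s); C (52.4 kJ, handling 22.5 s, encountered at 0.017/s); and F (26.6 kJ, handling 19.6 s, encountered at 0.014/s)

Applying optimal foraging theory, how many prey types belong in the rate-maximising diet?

5

Rank by E/h (kJ/s): C 2.33, B 1.89, G 1.65, F 1.36, A 1.2. Include each in turn until the next type's E/h falls below the running intake rate.
Rate on top 1: 0.6443. B: 1.89 > 0.6443 → include.
Rate on top 2: 0.7292. G: 1.65 > 0.7292 → include.
Rate on top 3: 0.8788. F: 1.36 > 0.8788 → include.
Rate on top 4: 0.943. A: 1.2 > 0.943 → include.
Optimal diet: C, B, G, F, A — 5 of 5 types.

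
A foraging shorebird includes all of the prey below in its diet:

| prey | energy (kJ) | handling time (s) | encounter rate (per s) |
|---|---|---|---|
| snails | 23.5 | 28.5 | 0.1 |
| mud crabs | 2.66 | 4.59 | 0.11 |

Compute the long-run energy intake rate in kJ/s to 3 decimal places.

Energy encountered per unit search time: 0.1×23.5 + 0.11×2.66 = 2.643 kJ/s.
Handling time per unit search time: 0.1×28.5 + 0.11×4.59 = 3.355.
Rate = 2.643/(1 + 3.355) = 0.6068 kJ/s.

0.607 kJ/s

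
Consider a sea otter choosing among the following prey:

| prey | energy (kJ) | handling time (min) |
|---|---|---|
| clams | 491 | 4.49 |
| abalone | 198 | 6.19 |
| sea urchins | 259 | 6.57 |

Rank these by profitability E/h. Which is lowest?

In descending order of E/h:
clams: 491/4.49 = 109 kJ/min
sea urchins: 259/6.57 = 39.4 kJ/min
abalone: 198/6.19 = 32 kJ/min

abalone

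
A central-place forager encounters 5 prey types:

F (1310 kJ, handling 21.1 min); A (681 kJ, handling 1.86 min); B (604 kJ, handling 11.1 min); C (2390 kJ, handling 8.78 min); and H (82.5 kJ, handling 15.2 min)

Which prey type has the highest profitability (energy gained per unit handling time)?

Profitability E/h (kJ/min): F = 1310/21.1 = 62.1, A = 681/1.86 = 366, B = 604/11.1 = 54.4, C = 2390/8.78 = 272, H = 82.5/15.2 = 5.43.
Ranked: A > C > F > B > H.

A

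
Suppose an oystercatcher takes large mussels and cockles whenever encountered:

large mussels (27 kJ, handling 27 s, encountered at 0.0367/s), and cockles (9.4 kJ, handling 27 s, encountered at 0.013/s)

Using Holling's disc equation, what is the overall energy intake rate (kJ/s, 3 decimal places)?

0.475 kJ/s

Energy encountered per unit search time: 0.0367×27 + 0.013×9.4 = 1.113 kJ/s.
Handling time per unit search time: 0.0367×27 + 0.013×27 = 1.342.
Rate = 1.113/(1 + 1.342) = 0.4753 kJ/s.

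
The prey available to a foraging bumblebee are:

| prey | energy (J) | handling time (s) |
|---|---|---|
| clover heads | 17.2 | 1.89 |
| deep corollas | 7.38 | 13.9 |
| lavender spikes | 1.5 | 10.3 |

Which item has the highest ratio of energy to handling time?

clover heads

In descending order of E/h:
clover heads: 17.2/1.89 = 9.1 J/s
deep corollas: 7.38/13.9 = 0.531 J/s
lavender spikes: 1.5/10.3 = 0.146 J/s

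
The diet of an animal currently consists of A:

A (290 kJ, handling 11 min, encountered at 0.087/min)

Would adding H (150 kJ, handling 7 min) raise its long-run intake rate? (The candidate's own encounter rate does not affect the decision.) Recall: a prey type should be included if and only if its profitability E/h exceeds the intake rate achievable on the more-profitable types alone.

Yes

On A alone, R = ΣλE/(1+Σλh) = 25.23/1.957 = 12.89 kJ/min.
Profitability of H: 150/7 = 21.43 kJ/min.
21.43 > 12.89, so adding H raises the average — include it.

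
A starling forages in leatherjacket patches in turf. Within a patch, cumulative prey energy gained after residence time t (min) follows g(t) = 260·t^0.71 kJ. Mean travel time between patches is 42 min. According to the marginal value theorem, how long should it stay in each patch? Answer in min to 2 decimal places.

Optimal t* satisfies g'(t*) = g(t*)/(T + t*).
g'(t) = 0.71·260·t^-0.29. Setting 0.71·260·t^-0.29 = 260·t^0.71/(42+t) gives 0.71(42+t) = t, so 0.29·t = 0.71×42.
t* = 0.71×42/0.29 = 102.8 min.

102.83 min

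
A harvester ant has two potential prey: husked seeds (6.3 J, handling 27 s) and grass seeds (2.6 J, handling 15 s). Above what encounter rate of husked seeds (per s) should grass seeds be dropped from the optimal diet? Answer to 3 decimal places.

0.107 per s

At the threshold, the rate on husked seeds alone equals the profitability of grass seeds: λ·6.3/(1 + λ·27) = 2.6/15 = 0.1733.
Rearranging, λ(6.3 − 0.1733×27) = 0.1733, so λ = 0.1733/1.62 = 0.107 per s.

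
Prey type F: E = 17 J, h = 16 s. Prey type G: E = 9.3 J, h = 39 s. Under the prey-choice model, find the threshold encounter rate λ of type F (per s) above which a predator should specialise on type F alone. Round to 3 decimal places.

Drop type G once their profitability E₂/h₂ falls below the rate achievable on type F alone: E₂/h₂ = λE₁/(1 + λh₁).
Solve for λ: λE₁h₂ = E₂(1 + λh₁) → λ(E₁h₂ − E₂h₁) = E₂ → λ = E₂/(E₁h₂ − E₂h₁).
λ = 9.3/(17×39 − 9.3×16) = 9.3/514.2 = 0.01809 per s.

0.018 per s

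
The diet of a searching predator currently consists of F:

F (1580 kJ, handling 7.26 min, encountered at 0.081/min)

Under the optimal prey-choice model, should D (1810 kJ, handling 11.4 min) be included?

Intake rate on the current diet: R = (0.081×1580) / (1 + 0.081×7.26) = 128/1.588 = 80.59 kJ/min.
Profitability of D: 1810/11.4 = 158.8 kJ/min.
Since 158.8 > R, including D increases the long-run rate.

Yes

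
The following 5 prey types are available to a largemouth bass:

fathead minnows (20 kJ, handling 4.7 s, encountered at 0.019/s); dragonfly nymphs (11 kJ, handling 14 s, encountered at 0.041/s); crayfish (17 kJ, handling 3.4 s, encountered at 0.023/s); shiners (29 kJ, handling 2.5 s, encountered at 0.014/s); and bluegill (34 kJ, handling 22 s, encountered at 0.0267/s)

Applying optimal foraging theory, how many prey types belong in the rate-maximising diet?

Profitabilities (E/h, kJ/s): shiners 11.6, crayfish 5, fathead minnows 4.26, bluegill 1.55, dragonfly nymphs 0.786. Add prey in this order while the next type's profitability exceeds the intake rate on those already taken.
Rate on top 1: 0.3923. crayfish: 5 > 0.3923 → include.
Rate on top 2: 0.716. fathead minnows: 4.26 > 0.716 → include.
Rate on top 3: 0.9788. bluegill: 1.55 > 0.9788 → include.
Rate on top 4: 1.165. dragonfly nymphs: 0.786 < 1.165 → exclude; stop.
Optimal diet: shiners, crayfish, fathead minnows, bluegill — 4 of 5 types.

4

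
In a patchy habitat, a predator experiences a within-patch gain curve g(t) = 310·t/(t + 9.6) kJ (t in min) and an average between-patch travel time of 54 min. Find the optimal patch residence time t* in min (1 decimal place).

22.8 min

By the marginal value theorem, leave when the instantaneous gain rate g'(t) equals the habitat-wide average g(t)/(T + t).
g'(t) = 310·9.6/(t + 9.6)². Setting 310·9.6/(t+9.6)² = 310t/[(t+9.6)(54+t)] gives 9.6(54+t) = t(t+9.6), so t² = 9.6×54 = 518.4.
t* = √518.4 = 22.77 min.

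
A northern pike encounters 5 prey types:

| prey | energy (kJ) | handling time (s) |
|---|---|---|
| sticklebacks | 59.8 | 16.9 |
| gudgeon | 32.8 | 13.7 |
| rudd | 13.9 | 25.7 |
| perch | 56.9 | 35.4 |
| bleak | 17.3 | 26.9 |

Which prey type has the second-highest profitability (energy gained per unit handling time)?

gudgeon

Profitability E/h (kJ/s): sticklebacks = 59.8/16.9 = 3.54, gudgeon = 32.8/13.7 = 2.39, rudd = 13.9/25.7 = 0.541, perch = 56.9/35.4 = 1.61, bleak = 17.3/26.9 = 0.643.
Ranked: sticklebacks > gudgeon > perch > bleak > rudd.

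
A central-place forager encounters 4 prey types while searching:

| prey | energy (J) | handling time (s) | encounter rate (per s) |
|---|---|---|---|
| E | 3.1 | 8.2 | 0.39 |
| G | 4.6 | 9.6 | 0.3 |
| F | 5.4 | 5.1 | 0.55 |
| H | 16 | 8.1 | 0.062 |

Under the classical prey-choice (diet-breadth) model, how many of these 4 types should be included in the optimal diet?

Rank by E/h (J/s): H 1.98, F 1.06, G 0.479, E 0.378. Include each in turn until the next type's E/h falls below the running intake rate.
Rate on top 1: 0.6604. F: 1.06 > 0.6604 → include.
Rate on top 2: 0.9199. G: 0.479 < 0.9199 → exclude; stop.
Optimal diet: H, F — 2 of 4 types.

2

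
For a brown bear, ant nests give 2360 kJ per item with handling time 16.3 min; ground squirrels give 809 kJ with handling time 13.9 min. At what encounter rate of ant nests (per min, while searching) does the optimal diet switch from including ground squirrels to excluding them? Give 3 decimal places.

The zero-one rule: include ground squirrels iff E₂/h₂ > λE₁/(1+λh₁). Equality gives the switch point.
λE₁h₂ = E₂ + λE₂h₁ ⇒ λ = E₂/(E₁h₂ − E₂h₁) = 809/(3.28e+04 − 1.319e+04) = 0.04124 per min.

0.041 per min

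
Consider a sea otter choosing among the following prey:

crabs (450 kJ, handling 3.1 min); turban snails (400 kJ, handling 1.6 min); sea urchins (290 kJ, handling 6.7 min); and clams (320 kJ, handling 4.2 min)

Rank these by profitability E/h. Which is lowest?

sea urchins

In descending order of E/h:
turban snails: 400/1.6 = 250 kJ/min
crabs: 450/3.1 = 145 kJ/min
clams: 320/4.2 = 76.2 kJ/min
sea urchins: 290/6.7 = 43.3 kJ/min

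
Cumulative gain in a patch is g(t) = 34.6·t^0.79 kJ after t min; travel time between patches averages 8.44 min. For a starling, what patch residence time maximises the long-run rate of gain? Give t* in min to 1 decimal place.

Maximise g(t)/(T+t): set derivative to zero → g'(t)(T+t) = g(t).
g'(t) = 0.79·34.6·t^-0.21. Setting 0.79·34.6·t^-0.21 = 34.6·t^0.79/(8.44+t) gives 0.79(8.44+t) = t, so 0.21·t = 0.79×8.44.
t* = 0.79×8.44/0.21 = 31.75 min.

31.8 min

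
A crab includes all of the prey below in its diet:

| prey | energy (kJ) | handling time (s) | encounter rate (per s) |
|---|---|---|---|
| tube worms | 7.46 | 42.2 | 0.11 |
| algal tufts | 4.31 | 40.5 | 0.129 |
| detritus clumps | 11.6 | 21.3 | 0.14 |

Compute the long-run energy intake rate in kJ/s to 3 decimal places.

0.217 kJ/s

R = Σλ_iE_i / (1 + Σλ_ih_i)
Numerator: 0.11×7.46 + 0.129×4.31 + 0.14×11.6 = 3.001
Denominator: 1 + 0.11×42.2 + 0.129×40.5 + 0.14×21.3 = 13.85
R = 3.001/13.85 = 0.2167 kJ/s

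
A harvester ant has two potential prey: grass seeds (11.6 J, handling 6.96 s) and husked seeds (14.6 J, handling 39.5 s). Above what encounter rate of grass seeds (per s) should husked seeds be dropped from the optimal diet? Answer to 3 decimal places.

The zero-one rule: include husked seeds iff E₂/h₂ > λE₁/(1+λh₁). Equality gives the switch point.
λE₁h₂ = E₂ + λE₂h₁ ⇒ λ = E₂/(E₁h₂ − E₂h₁) = 14.6/(458.2 − 101.6) = 0.04094 per s.

0.041 per s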